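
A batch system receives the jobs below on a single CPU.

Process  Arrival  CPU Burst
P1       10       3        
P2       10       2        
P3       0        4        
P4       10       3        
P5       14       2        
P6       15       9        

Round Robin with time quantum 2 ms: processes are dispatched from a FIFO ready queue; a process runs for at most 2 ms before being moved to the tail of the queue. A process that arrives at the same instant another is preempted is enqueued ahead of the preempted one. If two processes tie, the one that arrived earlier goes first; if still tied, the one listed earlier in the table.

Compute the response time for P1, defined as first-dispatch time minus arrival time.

Gantt: | P3 0-4 | idle 4-10 | P1 10-12 | P2 12-14 | P4 14-16 | P1 16-17 | P5 17-19 | P6 19-21 | P4 21-22 | P6 22-29 |
Completion: P1=17  P2=14  P3=4  P4=22  P5=19  P6=29
Response(P1) = first start − arrival = 10 − 10 = 0

0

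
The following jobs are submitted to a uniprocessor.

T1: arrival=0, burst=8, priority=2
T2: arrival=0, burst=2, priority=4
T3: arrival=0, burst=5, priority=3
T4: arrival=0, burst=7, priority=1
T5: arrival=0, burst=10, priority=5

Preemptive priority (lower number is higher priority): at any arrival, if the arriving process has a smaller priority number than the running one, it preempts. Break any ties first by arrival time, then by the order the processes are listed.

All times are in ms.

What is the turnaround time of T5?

32

Schedule: | T4 0-7 | T1 7-15 | T3 15-20 | T2 20-22 | T5 22-32 |
Completion: T1=15  T2=22  T3=20  T4=7  T5=32
Turnaround(T5) = completion − arrival = 32 − 0 = 32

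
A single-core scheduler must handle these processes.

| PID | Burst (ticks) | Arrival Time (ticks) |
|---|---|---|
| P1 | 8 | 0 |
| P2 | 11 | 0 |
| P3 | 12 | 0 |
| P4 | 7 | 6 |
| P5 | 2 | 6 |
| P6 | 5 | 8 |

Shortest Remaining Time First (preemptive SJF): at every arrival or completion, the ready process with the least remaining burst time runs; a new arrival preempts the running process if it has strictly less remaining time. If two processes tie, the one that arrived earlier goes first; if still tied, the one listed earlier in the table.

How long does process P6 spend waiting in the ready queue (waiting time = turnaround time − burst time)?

2

Gantt: | P1 0-8 | P5 8-10 | P6 10-15 | P4 15-22 | P2 22-33 | P3 33-45 |
Completion: P1=8  P2=33  P3=45  P4=22  P5=10  P6=15
Waiting(P6) = turnaround − burst = 7 − 5 = 2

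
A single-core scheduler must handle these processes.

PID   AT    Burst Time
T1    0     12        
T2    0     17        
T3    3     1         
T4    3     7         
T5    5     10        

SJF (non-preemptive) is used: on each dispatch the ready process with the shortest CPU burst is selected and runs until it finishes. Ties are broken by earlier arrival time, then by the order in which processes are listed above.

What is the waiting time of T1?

0

Gantt: | T1 0-12 | T3 12-13 | T4 13-20 | T5 20-30 | T2 30-47 |
Completion: T1=12  T2=47  T3=13  T4=20  T5=30
Waiting(T1) = turnaround − burst = 12 − 12 = 0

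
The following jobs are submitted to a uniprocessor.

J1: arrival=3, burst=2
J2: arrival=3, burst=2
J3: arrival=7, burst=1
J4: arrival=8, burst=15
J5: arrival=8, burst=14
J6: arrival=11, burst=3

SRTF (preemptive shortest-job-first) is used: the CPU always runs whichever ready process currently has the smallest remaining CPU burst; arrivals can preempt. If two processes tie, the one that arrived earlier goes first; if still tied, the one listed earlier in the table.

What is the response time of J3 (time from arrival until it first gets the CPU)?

Schedule: | idle 0-3 | J1 3-5 | J2 5-7 | J3 7-8 | J5 8-11 | J6 11-14 | J5 14-25 | J4 25-40 |
Completion: J1=5  J2=7  J3=8  J4=40  J5=25  J6=14
Response(J3) = first start − arrival = 7 − 7 = 0

0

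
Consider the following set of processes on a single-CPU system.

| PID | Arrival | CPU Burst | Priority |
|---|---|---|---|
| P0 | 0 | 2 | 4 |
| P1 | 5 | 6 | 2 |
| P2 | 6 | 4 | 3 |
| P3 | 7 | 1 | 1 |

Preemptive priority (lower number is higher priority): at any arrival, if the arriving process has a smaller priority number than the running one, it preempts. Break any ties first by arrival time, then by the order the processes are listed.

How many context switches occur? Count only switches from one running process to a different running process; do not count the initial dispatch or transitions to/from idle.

Schedule: | P0 0-2 | idle 2-5 | P1 5-7 | P3 7-8 | P1 8-12 | P2 12-16 |
Completion: P0=2  P1=12  P2=16  P3=8

3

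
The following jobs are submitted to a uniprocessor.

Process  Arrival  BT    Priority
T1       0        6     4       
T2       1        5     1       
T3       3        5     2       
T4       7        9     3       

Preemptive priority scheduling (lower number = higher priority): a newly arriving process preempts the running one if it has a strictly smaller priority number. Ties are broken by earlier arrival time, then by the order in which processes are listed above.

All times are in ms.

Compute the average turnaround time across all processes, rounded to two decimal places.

Gantt: | T1 0-1 | T2 1-6 | T3 6-11 | T4 11-20 | T1 20-25 |
Completion: T1=25  T2=6  T3=11  T4=20
Turnaround (C−A): T1=25  T2=5  T3=8  T4=13
Turnaround times: T1=25, T2=5, T3=8, T4=13
Average turnaround = (25+5+8+13) / 4 = 51/4 = 12.75

12.75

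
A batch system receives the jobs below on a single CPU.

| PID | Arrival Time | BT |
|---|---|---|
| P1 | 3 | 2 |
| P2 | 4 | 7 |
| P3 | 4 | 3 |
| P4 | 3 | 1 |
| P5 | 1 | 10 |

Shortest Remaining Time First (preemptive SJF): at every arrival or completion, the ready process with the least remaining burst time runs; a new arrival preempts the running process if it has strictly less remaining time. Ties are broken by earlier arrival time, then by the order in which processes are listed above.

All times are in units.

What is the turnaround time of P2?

Schedule: | idle 0-1 | P5 1-3 | P4 3-4 | P1 4-6 | P3 6-9 | P2 9-16 | P5 16-24 |
Completion: P1=6  P2=16  P3=9  P4=4  P5=24
Turnaround (C−A): P1=3  P2=12  P3=5  P4=1  P5=23
Turnaround(P2) = completion − arrival = 16 − 4 = 12

12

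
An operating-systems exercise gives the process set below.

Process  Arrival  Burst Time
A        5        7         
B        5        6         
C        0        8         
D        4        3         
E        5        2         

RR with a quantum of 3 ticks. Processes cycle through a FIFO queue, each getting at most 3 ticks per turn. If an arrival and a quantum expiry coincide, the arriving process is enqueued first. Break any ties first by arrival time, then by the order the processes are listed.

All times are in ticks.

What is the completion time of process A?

Schedule: | C 0-6 | D 6-9 | A 9-12 | B 12-15 | E 15-17 | C 17-19 | A 19-22 | B 22-25 | A 25-26 |
Completion: A=26  B=25  C=19  D=9  E=17

26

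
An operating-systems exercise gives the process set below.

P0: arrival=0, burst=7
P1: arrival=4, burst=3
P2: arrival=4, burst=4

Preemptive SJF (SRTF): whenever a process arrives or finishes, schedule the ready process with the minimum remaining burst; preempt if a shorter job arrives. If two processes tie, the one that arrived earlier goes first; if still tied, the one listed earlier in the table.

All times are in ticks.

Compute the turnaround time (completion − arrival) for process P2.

Gantt: | P0 0-7 | P1 7-10 | P2 10-14 |
Completion: P0=7  P1=10  P2=14
Turnaround (C−A): P0=7  P1=6  P2=10
Turnaround(P2) = completion − arrival = 14 − 4 = 10

10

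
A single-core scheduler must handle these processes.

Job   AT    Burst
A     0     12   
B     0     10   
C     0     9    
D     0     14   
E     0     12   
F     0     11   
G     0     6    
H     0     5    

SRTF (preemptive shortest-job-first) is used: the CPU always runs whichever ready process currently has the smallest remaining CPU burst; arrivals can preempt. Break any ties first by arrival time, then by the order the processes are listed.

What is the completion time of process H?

5

Schedule: | H 0-5 | G 5-11 | C 11-20 | B 20-30 | F 30-41 | A 41-53 | E 53-65 | D 65-79 |
Completion: A=53  B=30  C=20  D=79  E=65  F=41  G=11  H=5
Turnaround (C−A): A=53  B=30  C=20  D=79  E=65  F=41  G=11  H=5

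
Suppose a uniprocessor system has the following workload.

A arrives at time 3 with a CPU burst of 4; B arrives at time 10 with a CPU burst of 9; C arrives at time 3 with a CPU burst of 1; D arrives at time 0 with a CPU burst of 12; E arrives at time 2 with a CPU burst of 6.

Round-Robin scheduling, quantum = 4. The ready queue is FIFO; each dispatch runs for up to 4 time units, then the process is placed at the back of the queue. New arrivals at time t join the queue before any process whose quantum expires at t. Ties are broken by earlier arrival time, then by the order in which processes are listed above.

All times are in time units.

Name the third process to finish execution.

Gantt: | D 0-4 | E 4-8 | A 8-12 | C 12-13 | D 13-17 | E 17-19 | B 19-23 | D 23-27 | B 27-32 |
Completion: A=12  B=32  C=13  D=27  E=19
Turnaround (C−A): A=9  B=22  C=10  D=27  E=17
Finish order: A → C → E → D → B

E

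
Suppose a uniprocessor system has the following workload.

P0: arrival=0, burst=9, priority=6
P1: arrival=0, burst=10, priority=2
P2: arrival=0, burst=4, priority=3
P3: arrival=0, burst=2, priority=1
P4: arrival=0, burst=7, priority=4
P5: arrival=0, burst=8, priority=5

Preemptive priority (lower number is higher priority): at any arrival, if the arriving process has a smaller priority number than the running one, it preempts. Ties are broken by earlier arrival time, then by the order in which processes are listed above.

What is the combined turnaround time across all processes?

Timeline: | P3 0-2 | P1 2-12 | P2 12-16 | P4 16-23 | P5 23-31 | P0 31-40 |
Completion: P0=40  P1=12  P2=16  P3=2  P4=23  P5=31
Turnaround = completion − arrival: P0=40, P1=12, P2=16, P3=2, P4=23, P5=31
Total turnaround = 40 + 12 + 16 + 2 + 23 + 31 = 124

124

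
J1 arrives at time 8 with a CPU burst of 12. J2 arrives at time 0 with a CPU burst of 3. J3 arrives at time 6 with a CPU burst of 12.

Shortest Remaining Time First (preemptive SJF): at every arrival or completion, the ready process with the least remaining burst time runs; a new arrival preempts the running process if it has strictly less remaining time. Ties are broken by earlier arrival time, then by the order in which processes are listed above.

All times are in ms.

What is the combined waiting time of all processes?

Gantt: | J2 0-3 | idle 3-6 | J3 6-18 | J1 18-30 |
Completion: J1=30  J2=3  J3=18
Turnaround (C−A): J1=22  J2=3  J3=12
Waiting = turnaround − burst: J1=10, J2=0, J3=0
Total waiting = 10 + 0 + 0 = 10

10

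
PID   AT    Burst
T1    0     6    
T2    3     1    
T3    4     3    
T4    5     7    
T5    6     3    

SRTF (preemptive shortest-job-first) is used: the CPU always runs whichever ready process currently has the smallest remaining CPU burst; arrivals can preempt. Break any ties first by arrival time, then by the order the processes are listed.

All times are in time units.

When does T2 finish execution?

4

Schedule: | T1 0-3 | T2 3-4 | T1 4-7 | T3 7-10 | T5 10-13 | T4 13-20 |
Completion: T1=7  T2=4  T3=10  T4=20  T5=13
Turnaround (C−A): T1=7  T2=1  T3=6  T4=15  T5=7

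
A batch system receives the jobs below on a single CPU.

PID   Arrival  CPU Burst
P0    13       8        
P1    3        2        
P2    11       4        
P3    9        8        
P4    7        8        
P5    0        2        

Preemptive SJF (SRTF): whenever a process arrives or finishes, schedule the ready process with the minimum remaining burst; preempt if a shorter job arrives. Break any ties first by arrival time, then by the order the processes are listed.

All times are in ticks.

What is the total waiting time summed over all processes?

Timeline: | P5 0-2 | idle 2-3 | P1 3-5 | idle 5-7 | P4 7-15 | P2 15-19 | P3 19-27 | P0 27-35 |
Completion: P0=35  P1=5  P2=19  P3=27  P4=15  P5=2
Turnaround (C−A): P0=22  P1=2  P2=8  P3=18  P4=8  P5=2
Waiting = turnaround − burst: P0=14, P1=0, P2=4, P3=10, P4=0, P5=0
Total waiting = 14 + 0 + 4 + 10 + 0 + 0 = 28

28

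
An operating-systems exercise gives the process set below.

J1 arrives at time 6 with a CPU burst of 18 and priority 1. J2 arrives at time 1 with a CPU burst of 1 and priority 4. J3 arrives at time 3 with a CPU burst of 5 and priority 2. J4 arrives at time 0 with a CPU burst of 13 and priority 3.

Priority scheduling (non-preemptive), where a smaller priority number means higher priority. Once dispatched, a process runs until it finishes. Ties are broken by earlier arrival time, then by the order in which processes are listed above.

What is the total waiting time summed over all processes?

70

Gantt: | J4 0-13 | J1 13-31 | J3 31-36 | J2 36-37 |
Completion: J1=31  J2=37  J3=36  J4=13
Turnaround (C−A): J1=25  J2=36  J3=33  J4=13
Waiting = turnaround − burst: J1=7, J2=35, J3=28, J4=0
Total waiting = 7 + 35 + 28 + 0 = 70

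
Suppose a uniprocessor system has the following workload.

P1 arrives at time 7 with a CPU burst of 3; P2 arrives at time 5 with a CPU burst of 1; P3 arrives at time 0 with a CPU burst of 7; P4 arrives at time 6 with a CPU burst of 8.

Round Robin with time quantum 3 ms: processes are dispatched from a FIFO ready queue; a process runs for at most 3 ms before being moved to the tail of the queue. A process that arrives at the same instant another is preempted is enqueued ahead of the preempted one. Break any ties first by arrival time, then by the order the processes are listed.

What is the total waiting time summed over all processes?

Gantt: | P3 0-6 | P2 6-7 | P4 7-10 | P3 10-11 | P1 11-14 | P4 14-19 |
Completion: P1=14  P2=7  P3=11  P4=19
Turnaround (C−A): P1=7  P2=2  P3=11  P4=13
Waiting = turnaround − burst: P1=4, P2=1, P3=4, P4=5
Total waiting = 4 + 1 + 4 + 5 = 14

14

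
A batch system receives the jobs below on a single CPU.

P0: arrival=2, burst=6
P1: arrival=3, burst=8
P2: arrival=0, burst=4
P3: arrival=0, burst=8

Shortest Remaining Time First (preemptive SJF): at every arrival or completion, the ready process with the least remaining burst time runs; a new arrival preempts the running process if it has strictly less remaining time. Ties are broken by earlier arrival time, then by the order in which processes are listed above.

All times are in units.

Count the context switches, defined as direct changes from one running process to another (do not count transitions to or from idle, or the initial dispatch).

3

Schedule: | P2 0-4 | P0 4-10 | P3 10-18 | P1 18-26 |
Completion: P0=10  P1=26  P2=4  P3=18
Turnaround (C−A): P0=8  P1=23  P2=4  P3=18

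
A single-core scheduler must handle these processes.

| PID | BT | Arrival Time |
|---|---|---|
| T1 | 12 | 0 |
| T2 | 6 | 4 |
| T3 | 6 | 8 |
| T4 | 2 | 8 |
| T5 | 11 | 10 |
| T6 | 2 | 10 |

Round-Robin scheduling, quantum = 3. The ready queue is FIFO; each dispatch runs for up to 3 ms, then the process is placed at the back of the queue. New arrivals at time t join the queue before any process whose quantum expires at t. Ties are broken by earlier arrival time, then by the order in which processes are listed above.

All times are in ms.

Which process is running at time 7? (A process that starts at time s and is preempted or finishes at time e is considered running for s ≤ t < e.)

Gantt: | T1 0-6 | T2 6-9 | T1 9-12 | T3 12-15 | T4 15-17 | T2 17-20 | T5 20-23 | T6 23-25 | T1 25-28 | T3 28-31 | T5 31-39 |
Completion: T1=28  T2=20  T3=31  T4=17  T5=39  T6=25
Turnaround (C−A): T1=28  T2=16  T3=23  T4=9  T5=29  T6=15

T2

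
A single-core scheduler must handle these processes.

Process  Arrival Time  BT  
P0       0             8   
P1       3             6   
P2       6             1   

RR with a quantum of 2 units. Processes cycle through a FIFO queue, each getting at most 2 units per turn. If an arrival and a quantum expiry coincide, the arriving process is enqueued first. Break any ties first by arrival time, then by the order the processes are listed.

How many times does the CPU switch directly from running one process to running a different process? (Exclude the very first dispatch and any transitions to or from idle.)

Timeline: | P0 0-4 | P1 4-6 | P0 6-8 | P2 8-9 | P1 9-11 | P0 11-13 | P1 13-15 |
Completion: P0=13  P1=15  P2=9
Turnaround (C−A): P0=13  P1=12  P2=3

6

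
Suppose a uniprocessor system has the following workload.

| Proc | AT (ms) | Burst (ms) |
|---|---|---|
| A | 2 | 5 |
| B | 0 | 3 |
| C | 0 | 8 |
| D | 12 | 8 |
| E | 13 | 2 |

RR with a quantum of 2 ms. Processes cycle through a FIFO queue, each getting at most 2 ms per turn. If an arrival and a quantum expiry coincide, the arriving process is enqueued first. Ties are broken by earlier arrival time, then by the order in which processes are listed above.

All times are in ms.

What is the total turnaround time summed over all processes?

Timeline: | B 0-2 | C 2-4 | A 4-6 | B 6-7 | C 7-9 | A 9-11 | C 11-13 | A 13-14 | D 14-16 | E 16-18 | C 18-20 | D 20-26 |
Completion: A=14  B=7  C=20  D=26  E=18
Turnaround = completion − arrival: A=12, B=7, C=20, D=14, E=5
Total turnaround = 12 + 7 + 20 + 14 + 5 = 58

58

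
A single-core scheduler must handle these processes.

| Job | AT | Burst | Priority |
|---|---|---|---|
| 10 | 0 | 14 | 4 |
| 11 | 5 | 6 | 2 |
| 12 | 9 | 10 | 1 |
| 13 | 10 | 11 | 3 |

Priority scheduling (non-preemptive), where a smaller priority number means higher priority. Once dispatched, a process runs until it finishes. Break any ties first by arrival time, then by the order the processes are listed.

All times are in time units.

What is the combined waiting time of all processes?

44

Timeline: | 10 0-14 | 12 14-24 | 11 24-30 | 13 30-41 |
Completion: 10=14  11=30  12=24  13=41
Turnaround (C−A): 10=14  11=25  12=15  13=31
Waiting = turnaround − burst: 10=0, 11=19, 12=5, 13=20
Total waiting = 0 + 19 + 5 + 20 = 44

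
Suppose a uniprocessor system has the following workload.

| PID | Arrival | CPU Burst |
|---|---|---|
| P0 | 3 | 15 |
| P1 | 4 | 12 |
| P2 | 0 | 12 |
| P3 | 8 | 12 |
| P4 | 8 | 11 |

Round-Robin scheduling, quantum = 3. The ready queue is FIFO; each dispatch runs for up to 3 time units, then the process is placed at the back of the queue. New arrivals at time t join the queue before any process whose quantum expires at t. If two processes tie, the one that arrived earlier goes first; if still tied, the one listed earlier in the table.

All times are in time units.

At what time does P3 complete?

60

Schedule: | P2 0-3 | P0 3-6 | P2 6-9 | P1 9-12 | P0 12-15 | P3 15-18 | P4 18-21 | P2 21-24 | P1 24-27 | P0 27-30 | P3 30-33 | P4 33-36 | P2 36-39 | P1 39-42 | P0 42-45 | P3 45-48 | P4 48-51 | P1 51-54 | P0 54-57 | P3 57-60 | P4 60-62 |
Completion: P0=57  P1=54  P2=39  P3=60  P4=62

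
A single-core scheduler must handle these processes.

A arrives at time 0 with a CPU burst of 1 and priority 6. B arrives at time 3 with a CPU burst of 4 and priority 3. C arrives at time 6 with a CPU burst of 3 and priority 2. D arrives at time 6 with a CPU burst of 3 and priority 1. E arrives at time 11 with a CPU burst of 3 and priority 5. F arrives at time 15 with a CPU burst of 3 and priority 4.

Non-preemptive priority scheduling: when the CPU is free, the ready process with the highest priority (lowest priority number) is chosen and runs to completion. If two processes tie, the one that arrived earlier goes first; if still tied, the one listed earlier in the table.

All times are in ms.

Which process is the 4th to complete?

Schedule: | A 0-1 | idle 1-3 | B 3-7 | D 7-10 | C 10-13 | E 13-16 | F 16-19 |
Completion: A=1  B=7  C=13  D=10  E=16  F=19
Finish order: A → B → D → C → E → F

C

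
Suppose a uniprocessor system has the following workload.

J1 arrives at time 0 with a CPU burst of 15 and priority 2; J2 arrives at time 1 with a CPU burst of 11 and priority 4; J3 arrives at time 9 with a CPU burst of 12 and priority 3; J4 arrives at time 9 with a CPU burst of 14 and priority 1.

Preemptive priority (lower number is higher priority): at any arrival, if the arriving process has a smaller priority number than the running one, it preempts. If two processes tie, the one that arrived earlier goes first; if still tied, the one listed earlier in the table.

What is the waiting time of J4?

0

Timeline: | J1 0-9 | J4 9-23 | J1 23-29 | J3 29-41 | J2 41-52 |
Completion: J1=29  J2=52  J3=41  J4=23
Turnaround (C−A): J1=29  J2=51  J3=32  J4=14
Waiting(J4) = turnaround − burst = 14 − 14 = 0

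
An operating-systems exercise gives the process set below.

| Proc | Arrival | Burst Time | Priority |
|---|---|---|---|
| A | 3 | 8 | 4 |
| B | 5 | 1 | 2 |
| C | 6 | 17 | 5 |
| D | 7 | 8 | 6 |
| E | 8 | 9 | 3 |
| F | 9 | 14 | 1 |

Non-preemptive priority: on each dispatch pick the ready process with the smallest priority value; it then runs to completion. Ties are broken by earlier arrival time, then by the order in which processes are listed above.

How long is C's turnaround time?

Gantt: | idle 0-3 | A 3-11 | F 11-25 | B 25-26 | E 26-35 | C 35-52 | D 52-60 |
Completion: A=11  B=26  C=52  D=60  E=35  F=25
Turnaround(C) = completion − arrival = 52 − 6 = 46

46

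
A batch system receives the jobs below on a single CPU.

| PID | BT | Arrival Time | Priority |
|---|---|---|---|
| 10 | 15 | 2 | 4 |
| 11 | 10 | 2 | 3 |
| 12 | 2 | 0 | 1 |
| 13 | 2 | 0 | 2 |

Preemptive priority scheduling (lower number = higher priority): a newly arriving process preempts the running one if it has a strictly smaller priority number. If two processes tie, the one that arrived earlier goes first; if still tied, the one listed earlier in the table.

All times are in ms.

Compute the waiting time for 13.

Gantt: | 12 0-2 | 13 2-4 | 11 4-14 | 10 14-29 |
Completion: 10=29  11=14  12=2  13=4
Turnaround (C−A): 10=27  11=12  12=2  13=4
Waiting(13) = turnaround − burst = 4 − 2 = 2

2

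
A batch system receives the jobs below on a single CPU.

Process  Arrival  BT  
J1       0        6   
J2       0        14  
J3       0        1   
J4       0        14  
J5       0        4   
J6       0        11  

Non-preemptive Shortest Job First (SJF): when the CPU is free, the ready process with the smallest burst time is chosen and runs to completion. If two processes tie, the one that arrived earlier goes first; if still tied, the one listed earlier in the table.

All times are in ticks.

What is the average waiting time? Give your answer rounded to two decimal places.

12.50

Schedule: | J3 0-1 | J5 1-5 | J1 5-11 | J6 11-22 | J2 22-36 | J4 36-50 |
Completion: J1=11  J2=36  J3=1  J4=50  J5=5  J6=22
Waiting times: J1=5, J2=22, J3=0, J4=36, J5=1, J6=11
Average waiting = (5+22+0+36+1+11) / 6 = 75/6 = 12.50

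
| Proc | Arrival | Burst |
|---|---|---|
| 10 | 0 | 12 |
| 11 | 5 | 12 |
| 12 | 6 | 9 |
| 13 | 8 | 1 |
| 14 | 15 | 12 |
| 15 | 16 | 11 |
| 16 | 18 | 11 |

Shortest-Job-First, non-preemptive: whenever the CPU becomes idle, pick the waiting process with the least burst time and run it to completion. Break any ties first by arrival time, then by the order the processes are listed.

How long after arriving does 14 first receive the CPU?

Gantt: | 10 0-12 | 13 12-13 | 12 13-22 | 15 22-33 | 16 33-44 | 11 44-56 | 14 56-68 |
Completion: 10=12  11=56  12=22  13=13  14=68  15=33  16=44
Response(14) = first start − arrival = 56 − 15 = 41

41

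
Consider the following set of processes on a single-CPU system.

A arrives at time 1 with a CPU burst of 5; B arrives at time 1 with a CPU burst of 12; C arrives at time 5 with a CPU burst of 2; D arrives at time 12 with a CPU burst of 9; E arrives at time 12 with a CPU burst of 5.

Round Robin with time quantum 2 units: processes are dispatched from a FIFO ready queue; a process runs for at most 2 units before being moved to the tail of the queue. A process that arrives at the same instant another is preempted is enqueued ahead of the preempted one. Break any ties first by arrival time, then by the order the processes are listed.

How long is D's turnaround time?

22

Timeline: | idle 0-1 | A 1-3 | B 3-5 | A 5-7 | C 7-9 | B 9-11 | A 11-12 | B 12-14 | D 14-16 | E 16-18 | B 18-20 | D 20-22 | E 22-24 | B 24-26 | D 26-28 | E 28-29 | B 29-31 | D 31-34 |
Completion: A=12  B=31  C=9  D=34  E=29
Turnaround (C−A): A=11  B=30  C=4  D=22  E=17
Turnaround(D) = completion − arrival = 34 − 12 = 22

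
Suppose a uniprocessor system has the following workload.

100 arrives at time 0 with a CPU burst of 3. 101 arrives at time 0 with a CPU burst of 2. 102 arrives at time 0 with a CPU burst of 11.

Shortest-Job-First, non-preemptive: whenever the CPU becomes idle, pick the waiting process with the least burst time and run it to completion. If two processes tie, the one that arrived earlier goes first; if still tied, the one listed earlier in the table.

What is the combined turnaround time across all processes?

Timeline: | 101 0-2 | 100 2-5 | 102 5-16 |
Completion: 100=5  101=2  102=16
Turnaround = completion − arrival: 100=5, 101=2, 102=16
Total turnaround = 5 + 2 + 16 = 23

23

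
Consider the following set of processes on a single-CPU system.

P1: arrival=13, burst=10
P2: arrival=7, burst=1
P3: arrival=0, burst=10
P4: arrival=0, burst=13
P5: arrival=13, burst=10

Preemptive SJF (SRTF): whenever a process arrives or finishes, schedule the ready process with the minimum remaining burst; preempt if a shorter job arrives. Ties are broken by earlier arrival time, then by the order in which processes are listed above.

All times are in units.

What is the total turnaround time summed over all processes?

Gantt: | P3 0-7 | P2 7-8 | P3 8-11 | P4 11-13 | P1 13-23 | P5 23-33 | P4 33-44 |
Completion: P1=23  P2=8  P3=11  P4=44  P5=33
Turnaround (C−A): P1=10  P2=1  P3=11  P4=44  P5=20
Turnaround = completion − arrival: P1=10, P2=1, P3=11, P4=44, P5=20
Total turnaround = 10 + 1 + 11 + 44 + 20 = 86

86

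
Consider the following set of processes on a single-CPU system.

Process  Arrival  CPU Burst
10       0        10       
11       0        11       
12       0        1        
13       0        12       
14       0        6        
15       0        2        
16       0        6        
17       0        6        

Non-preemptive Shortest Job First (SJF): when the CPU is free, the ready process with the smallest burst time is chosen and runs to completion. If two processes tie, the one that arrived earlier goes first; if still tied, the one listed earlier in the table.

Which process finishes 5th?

17

Schedule: | 12 0-1 | 15 1-3 | 14 3-9 | 16 9-15 | 17 15-21 | 10 21-31 | 11 31-42 | 13 42-54 |
Completion: 10=31  11=42  12=1  13=54  14=9  15=3  16=15  17=21
Turnaround (C−A): 10=31  11=42  12=1  13=54  14=9  15=3  16=15  17=21
Finish order: 12 → 15 → 14 → 16 → 17 → 10 → 11 → 13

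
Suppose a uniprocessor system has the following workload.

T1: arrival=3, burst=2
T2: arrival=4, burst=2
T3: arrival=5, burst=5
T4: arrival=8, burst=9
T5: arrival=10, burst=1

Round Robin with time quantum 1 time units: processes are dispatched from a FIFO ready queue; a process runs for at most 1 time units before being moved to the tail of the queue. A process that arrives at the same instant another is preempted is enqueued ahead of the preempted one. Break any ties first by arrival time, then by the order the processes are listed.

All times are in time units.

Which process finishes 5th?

T4

Schedule: | idle 0-3 | T1 3-4 | T2 4-5 | T1 5-6 | T3 6-7 | T2 7-8 | T3 8-9 | T4 9-10 | T3 10-11 | T5 11-12 | T4 12-13 | T3 13-14 | T4 14-15 | T3 15-16 | T4 16-22 |
Completion: T1=6  T2=8  T3=16  T4=22  T5=12
Turnaround (C−A): T1=3  T2=4  T3=11  T4=14  T5=2
Finish order: T1 → T2 → T5 → T3 → T4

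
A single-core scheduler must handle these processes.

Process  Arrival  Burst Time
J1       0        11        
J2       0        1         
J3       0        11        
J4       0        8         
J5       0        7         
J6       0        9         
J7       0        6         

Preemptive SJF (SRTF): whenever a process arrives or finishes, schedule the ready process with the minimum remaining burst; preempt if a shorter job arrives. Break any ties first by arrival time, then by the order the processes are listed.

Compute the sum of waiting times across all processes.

Timeline: | J2 0-1 | J7 1-7 | J5 7-14 | J4 14-22 | J6 22-31 | J1 31-42 | J3 42-53 |
Completion: J1=42  J2=1  J3=53  J4=22  J5=14  J6=31  J7=7
Turnaround (C−A): J1=42  J2=1  J3=53  J4=22  J5=14  J6=31  J7=7
Waiting = turnaround − burst: J1=31, J2=0, J3=42, J4=14, J5=7, J6=22, J7=1
Total waiting = 31 + 0 + 42 + 14 + 7 + 22 + 1 = 117

117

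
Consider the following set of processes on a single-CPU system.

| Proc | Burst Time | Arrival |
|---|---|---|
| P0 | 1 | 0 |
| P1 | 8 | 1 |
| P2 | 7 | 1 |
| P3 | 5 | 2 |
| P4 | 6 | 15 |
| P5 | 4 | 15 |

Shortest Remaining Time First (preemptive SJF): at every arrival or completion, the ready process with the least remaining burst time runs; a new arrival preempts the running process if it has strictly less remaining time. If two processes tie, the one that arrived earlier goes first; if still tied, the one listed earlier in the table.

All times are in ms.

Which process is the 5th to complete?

Gantt: | P0 0-1 | P2 1-2 | P3 2-7 | P2 7-13 | P1 13-15 | P5 15-19 | P1 19-25 | P4 25-31 |
Completion: P0=1  P1=25  P2=13  P3=7  P4=31  P5=19
Turnaround (C−A): P0=1  P1=24  P2=12  P3=5  P4=16  P5=4
Finish order: P0 → P3 → P2 → P5 → P1 → P4

P1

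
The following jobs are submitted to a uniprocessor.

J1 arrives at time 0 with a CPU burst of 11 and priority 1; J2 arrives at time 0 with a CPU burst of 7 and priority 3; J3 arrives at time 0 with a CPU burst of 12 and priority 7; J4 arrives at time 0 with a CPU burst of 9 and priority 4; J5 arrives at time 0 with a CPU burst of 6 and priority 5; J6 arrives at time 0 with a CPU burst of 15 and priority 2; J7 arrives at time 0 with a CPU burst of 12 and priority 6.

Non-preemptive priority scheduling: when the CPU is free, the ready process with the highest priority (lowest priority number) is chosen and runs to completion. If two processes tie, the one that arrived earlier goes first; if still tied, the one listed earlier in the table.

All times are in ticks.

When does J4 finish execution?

42

Gantt: | J1 0-11 | J6 11-26 | J2 26-33 | J4 33-42 | J5 42-48 | J7 48-60 | J3 60-72 |
Completion: J1=11  J2=33  J3=72  J4=42  J5=48  J6=26  J7=60
Turnaround (C−A): J1=11  J2=33  J3=72  J4=42  J5=48  J6=26  J7=60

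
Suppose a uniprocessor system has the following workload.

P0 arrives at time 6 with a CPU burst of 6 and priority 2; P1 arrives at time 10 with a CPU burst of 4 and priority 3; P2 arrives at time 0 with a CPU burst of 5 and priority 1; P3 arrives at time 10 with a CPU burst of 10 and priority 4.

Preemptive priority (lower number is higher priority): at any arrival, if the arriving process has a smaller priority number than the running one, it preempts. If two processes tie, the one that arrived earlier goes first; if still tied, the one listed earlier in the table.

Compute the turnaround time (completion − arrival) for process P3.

Timeline: | P2 0-5 | idle 5-6 | P0 6-12 | P1 12-16 | P3 16-26 |
Completion: P0=12  P1=16  P2=5  P3=26
Turnaround(P3) = completion − arrival = 26 − 10 = 16

16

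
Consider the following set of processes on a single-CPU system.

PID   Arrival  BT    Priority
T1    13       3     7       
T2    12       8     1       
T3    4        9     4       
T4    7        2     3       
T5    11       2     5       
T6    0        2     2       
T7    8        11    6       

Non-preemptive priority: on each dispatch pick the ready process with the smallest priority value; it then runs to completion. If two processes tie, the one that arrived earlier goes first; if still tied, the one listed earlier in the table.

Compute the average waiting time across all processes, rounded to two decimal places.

Gantt: | T6 0-2 | idle 2-4 | T3 4-13 | T2 13-21 | T4 21-23 | T5 23-25 | T7 25-36 | T1 36-39 |
Completion: T1=39  T2=21  T3=13  T4=23  T5=25  T6=2  T7=36
Turnaround (C−A): T1=26  T2=9  T3=9  T4=16  T5=14  T6=2  T7=28
Waiting times: T1=23, T2=1, T3=0, T4=14, T5=12, T6=0, T7=17
Average waiting = (23+1+0+14+12+0+17) / 7 = 67/7 = 9.57

9.57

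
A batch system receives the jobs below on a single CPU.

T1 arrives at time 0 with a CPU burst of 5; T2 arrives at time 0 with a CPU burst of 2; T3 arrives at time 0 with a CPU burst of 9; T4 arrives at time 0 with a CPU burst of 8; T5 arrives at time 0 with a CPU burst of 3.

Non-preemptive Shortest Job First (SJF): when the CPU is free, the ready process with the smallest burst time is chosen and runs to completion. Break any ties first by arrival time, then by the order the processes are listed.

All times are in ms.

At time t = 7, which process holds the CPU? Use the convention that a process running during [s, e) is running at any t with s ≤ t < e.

T1

Gantt: | T2 0-2 | T5 2-5 | T1 5-10 | T4 10-18 | T3 18-27 |
Completion: T1=10  T2=2  T3=27  T4=18  T5=5
Turnaround (C−A): T1=10  T2=2  T3=27  T4=18  T5=5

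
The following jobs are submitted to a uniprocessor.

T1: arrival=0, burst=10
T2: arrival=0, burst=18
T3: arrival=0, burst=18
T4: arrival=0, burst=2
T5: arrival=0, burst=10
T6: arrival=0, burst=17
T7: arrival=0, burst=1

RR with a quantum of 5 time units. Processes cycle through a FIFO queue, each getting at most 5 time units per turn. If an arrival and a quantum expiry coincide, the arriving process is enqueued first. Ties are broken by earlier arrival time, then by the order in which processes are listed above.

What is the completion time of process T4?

Gantt: | T1 0-5 | T2 5-10 | T3 10-15 | T4 15-17 | T5 17-22 | T6 22-27 | T7 27-28 | T1 28-33 | T2 33-38 | T3 38-43 | T5 43-48 | T6 48-53 | T2 53-58 | T3 58-63 | T6 63-68 | T2 68-71 | T3 71-74 | T6 74-76 |
Completion: T1=33  T2=71  T3=74  T4=17  T5=48  T6=76  T7=28
Turnaround (C−A): T1=33  T2=71  T3=74  T4=17  T5=48  T6=76  T7=28

17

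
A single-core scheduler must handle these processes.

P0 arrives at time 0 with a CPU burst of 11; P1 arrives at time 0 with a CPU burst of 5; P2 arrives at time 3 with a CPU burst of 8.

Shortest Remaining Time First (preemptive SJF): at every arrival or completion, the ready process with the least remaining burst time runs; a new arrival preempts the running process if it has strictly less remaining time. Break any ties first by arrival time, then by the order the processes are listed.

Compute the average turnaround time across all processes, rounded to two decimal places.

13.00

Schedule: | P1 0-5 | P2 5-13 | P0 13-24 |
Completion: P0=24  P1=5  P2=13
Turnaround times: P0=24, P1=5, P2=10
Average turnaround = (24+5+10) / 3 = 39/3 = 13.00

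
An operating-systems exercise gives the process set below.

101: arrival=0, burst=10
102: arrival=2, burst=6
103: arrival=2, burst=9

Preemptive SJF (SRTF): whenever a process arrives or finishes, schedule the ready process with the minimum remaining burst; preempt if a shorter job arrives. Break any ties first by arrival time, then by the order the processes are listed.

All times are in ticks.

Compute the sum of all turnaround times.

45

Gantt: | 101 0-2 | 102 2-8 | 101 8-16 | 103 16-25 |
Completion: 101=16  102=8  103=25
Turnaround (C−A): 101=16  102=6  103=23
Turnaround = completion − arrival: 101=16, 102=6, 103=23
Total turnaround = 16 + 6 + 23 = 45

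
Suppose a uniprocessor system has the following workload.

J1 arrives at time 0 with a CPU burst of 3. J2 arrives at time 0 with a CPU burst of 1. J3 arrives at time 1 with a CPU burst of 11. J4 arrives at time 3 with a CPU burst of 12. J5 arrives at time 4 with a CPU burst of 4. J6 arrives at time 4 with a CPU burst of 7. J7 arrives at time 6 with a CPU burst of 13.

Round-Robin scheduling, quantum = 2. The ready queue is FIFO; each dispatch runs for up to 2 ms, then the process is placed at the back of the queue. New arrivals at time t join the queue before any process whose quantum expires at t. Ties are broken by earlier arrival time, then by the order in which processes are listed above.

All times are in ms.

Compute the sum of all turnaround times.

191

Timeline: | J1 0-2 | J2 2-3 | J3 3-5 | J1 5-6 | J4 6-8 | J5 8-10 | J6 10-12 | J3 12-14 | J7 14-16 | J4 16-18 | J5 18-20 | J6 20-22 | J3 22-24 | J7 24-26 | J4 26-28 | J6 28-30 | J3 30-32 | J7 32-34 | J4 34-36 | J6 36-37 | J3 37-39 | J7 39-41 | J4 41-43 | J3 43-44 | J7 44-46 | J4 46-48 | J7 48-51 |
Completion: J1=6  J2=3  J3=44  J4=48  J5=20  J6=37  J7=51
Turnaround = completion − arrival: J1=6, J2=3, J3=43, J4=45, J5=16, J6=33, J7=45
Total turnaround = 6 + 3 + 43 + 45 + 16 + 33 + 45 = 191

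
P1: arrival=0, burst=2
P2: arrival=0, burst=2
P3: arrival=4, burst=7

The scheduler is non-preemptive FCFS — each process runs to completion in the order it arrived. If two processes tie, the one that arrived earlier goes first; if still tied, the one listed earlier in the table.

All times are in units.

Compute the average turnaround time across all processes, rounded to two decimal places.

4.33

Gantt: | P1 0-2 | P2 2-4 | P3 4-11 |
Completion: P1=2  P2=4  P3=11
Turnaround times: P1=2, P2=4, P3=7
Average turnaround = (2+4+7) / 3 = 13/3 = 4.33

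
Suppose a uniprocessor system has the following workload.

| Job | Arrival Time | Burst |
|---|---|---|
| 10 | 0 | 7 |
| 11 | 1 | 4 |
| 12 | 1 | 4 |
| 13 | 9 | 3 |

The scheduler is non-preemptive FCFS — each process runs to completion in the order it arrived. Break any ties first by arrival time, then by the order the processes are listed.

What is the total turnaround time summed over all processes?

Schedule: | 10 0-7 | 11 7-11 | 12 11-15 | 13 15-18 |
Completion: 10=7  11=11  12=15  13=18
Turnaround = completion − arrival: 10=7, 11=10, 12=14, 13=9
Total turnaround = 7 + 10 + 14 + 9 = 40

40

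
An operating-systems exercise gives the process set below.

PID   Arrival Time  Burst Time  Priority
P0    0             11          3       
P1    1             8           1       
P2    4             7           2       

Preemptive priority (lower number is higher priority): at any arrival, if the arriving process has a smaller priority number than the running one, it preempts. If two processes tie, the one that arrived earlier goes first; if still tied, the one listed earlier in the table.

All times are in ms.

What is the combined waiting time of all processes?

Schedule: | P0 0-1 | P1 1-9 | P2 9-16 | P0 16-26 |
Completion: P0=26  P1=9  P2=16
Turnaround (C−A): P0=26  P1=8  P2=12
Waiting = turnaround − burst: P0=15, P1=0, P2=5
Total waiting = 15 + 0 + 5 = 20

20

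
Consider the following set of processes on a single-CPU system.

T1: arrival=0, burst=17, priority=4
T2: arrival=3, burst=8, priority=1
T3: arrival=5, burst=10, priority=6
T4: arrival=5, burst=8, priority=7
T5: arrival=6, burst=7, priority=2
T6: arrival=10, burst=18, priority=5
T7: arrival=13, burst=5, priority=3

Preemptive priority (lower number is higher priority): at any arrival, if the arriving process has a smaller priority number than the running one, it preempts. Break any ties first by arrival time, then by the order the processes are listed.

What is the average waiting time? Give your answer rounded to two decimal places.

23.86

Schedule: | T1 0-3 | T2 3-11 | T5 11-18 | T7 18-23 | T1 23-37 | T6 37-55 | T3 55-65 | T4 65-73 |
Completion: T1=37  T2=11  T3=65  T4=73  T5=18  T6=55  T7=23
Turnaround (C−A): T1=37  T2=8  T3=60  T4=68  T5=12  T6=45  T7=10
Waiting times: T1=20, T2=0, T3=50, T4=60, T5=5, T6=27, T7=5
Average waiting = (20+0+50+60+5+27+5) / 7 = 167/7 = 23.86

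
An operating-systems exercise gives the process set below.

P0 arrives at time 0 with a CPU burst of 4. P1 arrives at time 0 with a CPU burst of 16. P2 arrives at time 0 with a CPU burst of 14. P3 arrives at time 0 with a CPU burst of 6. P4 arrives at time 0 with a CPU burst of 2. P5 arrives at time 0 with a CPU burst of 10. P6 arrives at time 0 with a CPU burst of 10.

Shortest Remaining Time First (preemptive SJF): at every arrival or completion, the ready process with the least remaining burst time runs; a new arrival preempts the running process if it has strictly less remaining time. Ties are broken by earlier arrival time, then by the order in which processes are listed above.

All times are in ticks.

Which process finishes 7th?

P1

Timeline: | P4 0-2 | P0 2-6 | P3 6-12 | P5 12-22 | P6 22-32 | P2 32-46 | P1 46-62 |
Completion: P0=6  P1=62  P2=46  P3=12  P4=2  P5=22  P6=32
Finish order: P4 → P0 → P3 → P5 → P6 → P2 → P1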